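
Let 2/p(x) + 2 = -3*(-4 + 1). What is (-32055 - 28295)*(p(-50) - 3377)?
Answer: 1426492950/7 ≈ 2.0378e+8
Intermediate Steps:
p(x) = 2/7 (p(x) = 2/(-2 - 3*(-4 + 1)) = 2/(-2 - 3*(-3)) = 2/(-2 + 9) = 2/7)
(-32055 - 28295)*(p(-50) - 3377) = (-32055 - 28295)*(2/7 - 3377) = -60350*(-23637/7) = 1426492950/7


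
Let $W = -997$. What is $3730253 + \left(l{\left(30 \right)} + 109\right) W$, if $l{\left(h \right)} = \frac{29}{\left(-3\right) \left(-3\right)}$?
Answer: $\frac{32565307}{9} \approx 3.6184 \cdot 10^{6}$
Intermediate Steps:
$l{\left(h \right)} = \frac{29}{9}$
$3730253 + \left(l{\left(30 \right)} + 109\right) W = 3730253 + \left(\frac{29}{9} + 109\right) \left(-997\right) = 3730253 + \frac{1010}{9} \left(-997\right) = 3730253 - \frac{1006970}{9} = \frac{32565307}{9}$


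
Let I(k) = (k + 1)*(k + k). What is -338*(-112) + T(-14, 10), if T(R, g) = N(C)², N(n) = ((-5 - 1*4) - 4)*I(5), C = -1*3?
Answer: 646256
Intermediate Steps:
I(k) = 2*k*(1 + k) (I(k) = (1 + k)*(2*k) = 2*k*(1 + k))
C = -3
N(n) = -780 (N(n) = ((-5 - 1*4) - 4)*(2*5*(1 + 5)) = ((-5 - 4) - 4)*(2*5*6) = (-9 - 4)*60 = -13*60 = -780)
T(R, g) = 608400 (T(R, g) = (-780)² = 608400)
-338*(-112) + T(-14, 10) = -338*(-112) + 608400 = 37856 + 608400 = 646256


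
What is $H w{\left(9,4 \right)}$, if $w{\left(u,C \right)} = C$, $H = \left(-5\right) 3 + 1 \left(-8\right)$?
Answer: $-92$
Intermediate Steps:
$H = -23$ ($H = -15 - 8 = -23$)
$H w{\left(9,4 \right)} = \left(-23\right) 4 = -92$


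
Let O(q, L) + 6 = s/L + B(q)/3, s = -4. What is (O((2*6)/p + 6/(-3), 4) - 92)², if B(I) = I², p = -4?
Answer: 73984/9 ≈ 8220.4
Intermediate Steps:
O(q, L) = -6 - 4/L + q²/3 (O(q, L) = -6 + (-4/L + q²/3) = -6 - 4/L + q²/3)
(O((2*6)/p + 6/(-3), 4) - 92)² = ((-6 - 4/4 + ((2*6)/(-4) + 6/(-3))²/3) - 92)² = ((-6 - 4*¼ + (12*(-¼) + 6*(-⅓))²/3) - 92)² = ((-6 - 1 + (-3 - 2)²/3) - 92)² = ((-6 - 1 + (⅓)*(-5)²) - 92)² = ((-6 - 1 + (⅓)*25) - 92)² = ((-6 - 1 + 25/3) - 92)² = (4/3 - 92)² = (-272/3)² = 73984/9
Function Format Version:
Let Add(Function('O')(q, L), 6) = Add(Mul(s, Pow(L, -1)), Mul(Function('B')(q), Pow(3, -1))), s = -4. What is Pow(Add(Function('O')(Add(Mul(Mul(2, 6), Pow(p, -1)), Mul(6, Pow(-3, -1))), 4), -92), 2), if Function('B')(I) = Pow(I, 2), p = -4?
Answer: Rational(73984, 9) ≈ 8220.4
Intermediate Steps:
Function('O')(q, L) = Add(-6, Mul(-4, Pow(L, -1)), Mul(Rational(1, 3), Pow(q, 2))) (Function('O')(q, L) = Add(-6, Add(Mul(-4, Pow(L, -1)), Mul(Pow(q, 2), Pow(3, -1)))) = Add(-6, Add(Mul(-4, Pow(L, -1)), Mul(Pow(q, 2), Rational(1, 3)))) = Add(-6, Add(Mul(-4, Pow(L, -1)), Mul(Rational(1, 3), Pow(q, 2)))) = Add(-6, Mul(-4, Pow(L, -1)), Mul(Rational(1, 3), Pow(q, 2))))
Pow(Add(Function('O')(Add(Mul(Mul(2, 6), Pow(p, -1)), Mul(6, Pow(-3, -1))), 4), -92), 2) = Pow(Add(Add(-6, Mul(-4, Pow(4, -1)), Mul(Rational(1, 3), Pow(Add(Mul(Mul(2, 6), Pow(-4, -1)), Mul(6, Pow(-3, -1))), 2))), -92), 2) = Pow(Add(Add(-6, Mul(-4, Rational(1, 4)), Mul(Rational(1, 3), Pow(Add(Mul(12, Rational(-1, 4)), Mul(6, Rational(-1, 3))), 2))), -92), 2) = Pow(Add(Add(-6, -1, Mul(Rational(1, 3), Pow(Add(-3, -2), 2))), -92), 2) = Pow(Add(Add(-6, -1, Mul(Rational(1, 3), Pow(-5, 2))), -92), 2) = Pow(Add(Add(-6, -1, Mul(Rational(1, 3), 25)), -92), 2) = Pow(Add(Add(-6, -1, Rational(25, 3)), -92), 2) = Pow(Add(Rational(4, 3), -92), 2) = Pow(Rational(-272, 3), 2) = Rational(73984, 9)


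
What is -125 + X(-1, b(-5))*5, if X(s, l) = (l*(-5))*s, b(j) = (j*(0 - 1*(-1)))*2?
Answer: -375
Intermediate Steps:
b(j) = 2*j (b(j) = (j*(0 + 1))*2 = (j*1)*2 = j*2 = 2*j)
X(s, l) = -5*l*s (X(s, l) = (-5*l)*s = -5*l*s)
-125 + X(-1, b(-5))*5 = -125 - 5*2*(-5)*(-1)*5 = -125 - 5*(-10)*(-1)*5 = -125 - 50*5 = -125 - 250 = -375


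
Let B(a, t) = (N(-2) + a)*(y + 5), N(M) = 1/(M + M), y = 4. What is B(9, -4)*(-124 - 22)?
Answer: -22995/2 ≈ -11498.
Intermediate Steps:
N(M) = 1/(2*M)
B(a, t) = -9/4 + 9*a (B(a, t) = ((½)/(-2) + a)*(4 + 5) = ((½)*(-½) + a)*9 = (-¼ + a)*9 = -9/4 + 9*a)
B(9, -4)*(-124 - 22) = (-9/4 + 9*9)*(-124 - 22) = (-9/4 + 81)*(-146) = (315/4)*(-146) = -22995/2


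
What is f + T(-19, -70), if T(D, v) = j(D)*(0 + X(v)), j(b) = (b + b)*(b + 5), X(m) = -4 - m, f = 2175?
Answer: 37287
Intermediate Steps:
j(b) = 2*b*(5 + b) (j(b) = (2*b)*(5 + b) = 2*b*(5 + b))
T(D, v) = 2*D*(-4 - v)*(5 + D) (T(D, v) = (2*D*(5 + D))*(0 + (-4 - v)) = (2*D*(5 + D))*(-4 - v) = 2*D*(-4 - v)*(5 + D))
f + T(-19, -70) = 2175 - 2*(-19)*(4 - 70)*(5 - 19) = 2175 - 2*(-19)*(-66)*(-14) = 2175 + 35112 = 37287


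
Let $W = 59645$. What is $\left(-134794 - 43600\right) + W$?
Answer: $-118749$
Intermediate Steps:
$\left(-134794 - 43600\right) + W = \left(-134794 - 43600\right) + 59645 = -178394 + 59645 = -118749$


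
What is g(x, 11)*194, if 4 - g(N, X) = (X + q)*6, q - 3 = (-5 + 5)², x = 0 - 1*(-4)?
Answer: -15520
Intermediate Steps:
x = 4 (x = 0 + 4 = 4)
q = 3 (q = 3 + (-5 + 5)² = 3 + 0² = 3 + 0 = 3)
g(N, X) = -14 - 6*X (g(N, X) = 4 - (X + 3)*6 = 4 - (3 + X)*6 = 4 - (18 + 6*X) = 4 + (-18 - 6*X) = -14 - 6*X)
g(x, 11)*194 = (-14 - 6*11)*194 = (-14 - 66)*194 = -80*194 = -15520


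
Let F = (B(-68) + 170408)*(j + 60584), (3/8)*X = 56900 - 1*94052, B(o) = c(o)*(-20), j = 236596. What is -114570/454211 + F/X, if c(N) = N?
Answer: -80505807377235/156248584 ≈ -5.1524e+5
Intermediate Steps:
B(o) = -20*o (B(o) = o*(-20) = -20*o)
X = -99072 (X = 8*(56900 - 1*94052)/3 = 8*(56900 - 94052)/3 = (8/3)*(-37152) = -99072)
F = 51046014240 (F = (-20*(-68) + 170408)*(236596 + 60584) = (1360 + 170408)*297180 = 171768*297180 = 51046014240)
-114570/454211 + F/X = -114570/454211 + 51046014240/(-99072) = -114570*1/454211 + 51046014240*(-1/99072) = -114570/454211 - 177243105/344 = -80505807377235/156248584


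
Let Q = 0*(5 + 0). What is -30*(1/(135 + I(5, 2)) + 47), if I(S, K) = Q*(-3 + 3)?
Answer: -12692/9 ≈ -1410.2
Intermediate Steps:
Q = 0 (Q = 0*5 = 0)
I(S, K) = 0 (I(S, K) = 0*(-3 + 3) = 0*0 = 0)
-30*(1/(135 + I(5, 2)) + 47) = -30*(1/(135 + 0) + 47) = -30*(1/135 + 47) = -30*6346/135 = -12692/9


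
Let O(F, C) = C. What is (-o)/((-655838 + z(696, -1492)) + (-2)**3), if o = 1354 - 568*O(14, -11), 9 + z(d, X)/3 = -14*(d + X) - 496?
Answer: 7602/623929 ≈ 0.012184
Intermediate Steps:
z(d, X) = -1515 - 42*X - 42*d (z(d, X) = -27 + 3*(-14*(d + X) - 496) = -27 + 3*(-14*(X + d) - 496) = -27 + 3*((-14*X - 14*d) - 496) = -27 + 3*(-496 - 14*X - 14*d) = -27 + (-1488 - 42*X - 42*d) = -1515 - 42*X - 42*d)
o = 7602 (o = 1354 - 568*(-11) = 1354 + 6248 = 7602)
(-o)/((-655838 + z(696, -1492)) + (-2)**3) = (-1*7602)/((-655838 + (-1515 - 42*(-1492) - 42*696)) + (-2)**3) = -7602/((-655838 + (-1515 + 62664 - 29232)) - 8) = -7602/((-655838 + 31917) - 8) = -7602/(-623921 - 8) = -7602/(-623929) = -7602*(-1/623929) = 7602/623929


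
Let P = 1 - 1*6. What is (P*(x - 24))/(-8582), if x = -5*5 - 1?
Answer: -125/4291 ≈ -0.029131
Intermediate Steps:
P = -5 (P = 1 - 6 = -5)
x = -26 (x = -25 - 1 = -26)
(P*(x - 24))/(-8582) = -5*(-26 - 24)/(-8582) = -5*(-50)*(-1/8582) = 250*(-1/8582) = -125/4291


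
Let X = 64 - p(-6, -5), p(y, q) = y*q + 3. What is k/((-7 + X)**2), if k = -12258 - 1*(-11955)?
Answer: -101/192 ≈ -0.52604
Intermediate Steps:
p(y, q) = 3 + q*y (p(y, q) = q*y + 3 = 3 + q*y)
X = 31 (X = 64 - (3 - 5*(-6)) = 64 - (3 + 30) = 64 - 1*33 = 64 - 33 = 31)
k = -303 (k = -12258 + 11955 = -303)
k/((-7 + X)**2) = -303/(-7 + 31)**2 = -303/(24**2) = -303/576 = -303*1/576 = -101/192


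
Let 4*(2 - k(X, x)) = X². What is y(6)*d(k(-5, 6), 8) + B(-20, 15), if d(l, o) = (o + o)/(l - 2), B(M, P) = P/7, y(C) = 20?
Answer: -1717/35 ≈ -49.057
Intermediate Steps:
B(M, P) = P/7 (B(M, P) = P*(⅐) = P/7)
k(X, x) = 2 - X²/4
d(l, o) = 2*o/(-2 + l) (d(l, o) = (2*o)/(-2 + l) = 2*o/(-2 + l))
y(6)*d(k(-5, 6), 8) + B(-20, 15) = 20*(2*8/(-2 + (2 - ¼*(-5)²))) + (⅐)*15 = 20*(2*8/(-2 + (2 - ¼*25))) + 15/7 = 20*(2*8/(-2 + (2 - 25/4))) + 15/7 = 20*(2*8/(-2 - 17/4)) + 15/7 = 20*(2*8/(-25/4)) + 15/7 = 20*(2*8*(-4/25)) + 15/7 = 20*(-64/25) + 15/7 = -256/5 + 15/7 = -1717/35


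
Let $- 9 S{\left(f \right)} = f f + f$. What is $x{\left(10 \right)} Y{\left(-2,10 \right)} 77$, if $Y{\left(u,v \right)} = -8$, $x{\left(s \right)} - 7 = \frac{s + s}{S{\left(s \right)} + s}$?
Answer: $1232$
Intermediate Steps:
$S{\left(f \right)} = - \frac{f}{9} - \frac{f^{2}}{9}$ ($S{\left(f \right)} = - \frac{f f + f}{9} = - \frac{f^{2} + f}{9} = - \frac{f + f^{2}}{9} = - \frac{f}{9} - \frac{f^{2}}{9}$)
$x{\left(s \right)} = 7 + \frac{2 s}{s - \frac{s \left(1 + s\right)}{9}}$ ($x{\left(s \right)} = 7 + \frac{s + s}{- \frac{s \left(1 + s\right)}{9} + s} = 7 + \frac{2 s}{s - \frac{s \left(1 + s\right)}{9}}$)
$x{\left(10 \right)} Y{\left(-2,10 \right)} 77 = \frac{-74 + 7 \cdot 10}{-8 + 10} \left(-8\right) 77 = \frac{-74 + 70}{2} \left(-8\right) 77 = \frac{1}{2} \left(-4\right) \left(-8\right) 77 = \left(-2\right) \left(-8\right) 77 = 16 \cdot 77 = 1232$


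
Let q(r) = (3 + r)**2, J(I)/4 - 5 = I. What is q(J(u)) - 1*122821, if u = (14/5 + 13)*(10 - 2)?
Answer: 3914924/25 ≈ 1.5660e+5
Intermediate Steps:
u = 632/5 (u = (14*(1/5) + 13)*8 = (14/5 + 13)*8 = (79/5)*8 = 632/5 ≈ 126.40)
J(I) = 20 + 4*I
q(J(u)) - 1*122821 = (3 + (20 + 4*(632/5)))**2 - 1*122821 = (3 + (20 + 2528/5))**2 - 122821 = (3 + 2628/5)**2 - 122821 = (2643/5)**2 - 122821 = 6985449/25 - 122821 = 3914924/25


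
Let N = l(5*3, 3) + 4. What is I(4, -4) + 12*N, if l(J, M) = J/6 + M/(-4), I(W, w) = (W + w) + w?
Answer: 65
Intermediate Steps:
I(W, w) = W + 2*w
l(J, M) = -M/4 + J/6 (l(J, M) = J*(1/6) + M*(-1/4) = J/6 - M/4 = -M/4 + J/6)
N = 23/4 (N = (-1/4*3 + (5*3)/6) + 4 = (-3/4 + (1/6)*15) + 4 = (-3/4 + 5/2) + 4 = 7/4 + 4 = 23/4 ≈ 5.7500)
I(4, -4) + 12*N = (4 + 2*(-4)) + 12*(23/4) = (4 - 8) + 69 = -4 + 69 = 65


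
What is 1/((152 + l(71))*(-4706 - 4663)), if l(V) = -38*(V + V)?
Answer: 1/49131036 ≈ 2.0354e-8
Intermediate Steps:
l(V) = -76*V
1/((152 + l(71))*(-4706 - 4663)) = 1/((152 - 76*71)*(-4706 - 4663)) = 1/((152 - 5396)*(-9369)) = 1/(-5244*(-9369)) = 1/49131036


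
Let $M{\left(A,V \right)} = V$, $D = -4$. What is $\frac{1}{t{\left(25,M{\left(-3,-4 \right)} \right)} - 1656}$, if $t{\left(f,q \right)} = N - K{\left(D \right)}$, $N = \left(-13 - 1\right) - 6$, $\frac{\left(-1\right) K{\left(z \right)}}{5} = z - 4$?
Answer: $- \frac{1}{1716} \approx -0.00058275$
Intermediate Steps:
$K{\left(z \right)} = 20 - 5 z$ ($K{\left(z \right)} = - 5 \left(z - 4\right) = - 5 \left(-4 + z\right) = 20 - 5 z$)
$N = -20$ ($N = -14 - 6 = -20$)
$t{\left(f,q \right)} = -60$ ($t{\left(f,q \right)} = -20 - \left(20 - -20\right) = -20 - \left(20 + 20\right) = -20 - 40 = -60$)
$\frac{1}{t{\left(25,M{\left(-3,-4 \right)} \right)} - 1656} = \frac{1}{-60 - 1656} = \frac{1}{-1716} = - \frac{1}{1716}$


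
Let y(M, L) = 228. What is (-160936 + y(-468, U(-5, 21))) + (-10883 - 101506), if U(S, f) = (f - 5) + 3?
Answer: -273097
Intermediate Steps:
U(S, f) = -2 + f (U(S, f) = (-5 + f) + 3 = -2 + f)
(-160936 + y(-468, U(-5, 21))) + (-10883 - 101506) = (-160936 + 228) + (-10883 - 101506) = -160708 - 112389 = -273097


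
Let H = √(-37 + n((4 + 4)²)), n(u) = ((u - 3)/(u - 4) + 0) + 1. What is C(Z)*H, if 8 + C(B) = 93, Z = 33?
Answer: 17*I*√31485/6 ≈ 502.75*I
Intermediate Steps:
n(u) = 1 + (-3 + u)/(-4 + u) (n(u) = ((-3 + u)/(-4 + u) + 0) + 1 = (-3 + u)/(-4 + u) + 1 = 1 + (-3 + u)/(-4 + u))
C(B) = 85 (C(B) = -8 + 93 = 85)
H = I*√31485/30 (H = √(-37 + (-7 + 2*(4 + 4)²)/(-4 + (4 + 4)²)) = √(-37 + (-7 + 2*8²)/(-4 + 8²)) = √(-37 + (-7 + 2*64)/(-4 + 64)) = √(-37 + (-7 + 128)/60) = √(-37 + (1/60)*121) = √(-37 + 121/60) = √(-2099/60) = I*√31485/30 ≈ 5.9147*I)
C(Z)*H = 85*(I*√31485/30) = 17*I*√31485/6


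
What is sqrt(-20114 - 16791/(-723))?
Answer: I*sqrt(1166892357)/241 ≈ 141.74*I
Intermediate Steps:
sqrt(-20114 - 16791/(-723)) = sqrt(-20114 - 16791*(-1/723)) = sqrt(-20114 + 5597/241) = sqrt(-4841877/241) = I*sqrt(1166892357)/241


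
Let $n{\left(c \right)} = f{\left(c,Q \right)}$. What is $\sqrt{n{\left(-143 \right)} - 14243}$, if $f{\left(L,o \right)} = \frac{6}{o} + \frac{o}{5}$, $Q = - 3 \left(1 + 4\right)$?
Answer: $\frac{8 i \sqrt{5565}}{5} \approx 119.36 i$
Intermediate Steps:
$Q = -15$ ($Q = \left(-3\right) 5 = -15$)
$f{\left(L,o \right)} = \frac{6}{o} + \frac{o}{5}$ ($f{\left(L,o \right)} = \frac{6}{o} + o \frac{1}{5} = \frac{6}{o} + \frac{o}{5}$)
$n{\left(c \right)} = - \frac{17}{5}$ ($n{\left(c \right)} = \frac{6}{-15} + \frac{1}{5} \left(-15\right) = 6 \left(- \frac{1}{15}\right) - 3 = - \frac{2}{5} - 3 = - \frac{17}{5}$)
$\sqrt{n{\left(-143 \right)} - 14243} = \sqrt{- \frac{17}{5} - 14243} = \sqrt{- \frac{71232}{5}} = \frac{8 i \sqrt{5565}}{5}$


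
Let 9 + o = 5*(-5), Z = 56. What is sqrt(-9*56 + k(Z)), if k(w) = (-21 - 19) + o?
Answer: 17*I*sqrt(2) ≈ 24.042*I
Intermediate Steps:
o = -34 (o = -9 + 5*(-5) = -9 - 25 = -34)
k(w) = -74 (k(w) = (-21 - 19) - 34 = -40 - 34 = -74)
sqrt(-9*56 + k(Z)) = sqrt(-9*56 - 74) = sqrt(-504 - 74) = sqrt(-578) = 17*I*sqrt(2)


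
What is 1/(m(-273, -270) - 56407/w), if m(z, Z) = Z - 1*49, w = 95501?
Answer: -95501/30521226 ≈ -0.0031290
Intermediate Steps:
m(z, Z) = -49 + Z (m(z, Z) = Z - 49 = -49 + Z)
1/(m(-273, -270) - 56407/w) = 1/((-49 - 270) - 56407/95501) = 1/(-319 - 56407*1/95501) = 1/(-319 - 56407/95501) = 1/(-30521226/95501) = -95501/30521226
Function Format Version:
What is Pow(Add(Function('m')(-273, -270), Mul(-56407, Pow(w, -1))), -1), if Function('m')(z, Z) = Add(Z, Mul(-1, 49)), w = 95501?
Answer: Rational(-95501, 30521226) ≈ -0.0031290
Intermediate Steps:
Function('m')(z, Z) = Add(-49, Z) (Function('m')(z, Z) = Add(Z, -49) = Add(-49, Z))
Pow(Add(Function('m')(-273, -270), Mul(-56407, Pow(w, -1))), -1) = Pow(Add(Add(-49, -270), Mul(-56407, Pow(95501, -1))), -1) = Pow(Add(-319, Mul(-56407, Rational(1, 95501))), -1) = Pow(Add(-319, Rational(-56407, 95501)), -1) = Pow(Rational(-30521226, 95501), -1) = Rational(-95501, 30521226)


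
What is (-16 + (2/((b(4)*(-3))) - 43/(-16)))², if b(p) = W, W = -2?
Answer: 388129/2304 ≈ 168.46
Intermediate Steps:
b(p) = -2
(-16 + (2/((b(4)*(-3))) - 43/(-16)))² = (-16 + (2/((-2*(-3))) - 43/(-16)))² = (-16 + (2/6 - 43*(-1/16)))² = (-16 + (2*(⅙) + 43/16))² = (-16 + (⅓ + 43/16))² = (-16 + 145/48)² = (-623/48)² = 388129/2304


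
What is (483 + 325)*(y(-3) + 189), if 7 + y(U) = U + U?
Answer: 142208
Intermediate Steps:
y(U) = -7 + 2*U (y(U) = -7 + (U + U) = -7 + 2*U)
(483 + 325)*(y(-3) + 189) = (483 + 325)*((-7 + 2*(-3)) + 189) = 808*((-7 - 6) + 189) = 808*(-13 + 189) = 808*176 = 142208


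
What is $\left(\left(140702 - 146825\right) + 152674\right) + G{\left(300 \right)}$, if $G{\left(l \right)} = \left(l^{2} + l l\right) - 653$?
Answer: $325898$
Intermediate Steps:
$G{\left(l \right)} = -653 + 2 l^{2}$ ($G{\left(l \right)} = \left(l^{2} + l^{2}\right) - 653 = 2 l^{2} - 653 = -653 + 2 l^{2}$)
$\left(\left(140702 - 146825\right) + 152674\right) + G{\left(300 \right)} = \left(\left(140702 - 146825\right) + 152674\right) - \left(653 - 2 \cdot 300^{2}\right) = \left(-6123 + 152674\right) + \left(-653 + 2 \cdot 90000\right) = 146551 + \left(-653 + 180000\right) = 146551 + 179347 = 325898$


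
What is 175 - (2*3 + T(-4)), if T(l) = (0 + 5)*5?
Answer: 144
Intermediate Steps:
T(l) = 25 (T(l) = 5*5 = 25)
175 - (2*3 + T(-4)) = 175 - (2*3 + 25) = 175 - (6 + 25) = 175 - 1*31 = 175 - 31 = 144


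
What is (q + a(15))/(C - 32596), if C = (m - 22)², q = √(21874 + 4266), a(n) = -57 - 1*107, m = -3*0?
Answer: 41/8028 - √6535/16056 ≈ 7.2288e-5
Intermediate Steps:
m = 0
a(n) = -164 (a(n) = -57 - 107 = -164)
q = 2*√6535 (q = √26140 = 2*√6535 ≈ 161.68)
C = 484 (C = (0 - 22)² = (-22)² = 484)
(q + a(15))/(C - 32596) = (2*√6535 - 164)/(484 - 32596) = (-164 + 2*√6535)/(-32112) = (-164 + 2*√6535)*(-1/32112) = 41/8028 - √6535/16056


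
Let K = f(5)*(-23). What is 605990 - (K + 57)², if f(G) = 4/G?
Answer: 15112501/25 ≈ 6.0450e+5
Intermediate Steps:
K = -92/5 (K = (4/5)*(-23) = (4*(⅕))*(-23) = (⅘)*(-23) = -92/5 ≈ -18.400)
605990 - (K + 57)² = 605990 - (-92/5 + 57)² = 605990 - (193/5)² = 605990 - 1*37249/25 = 605990 - 37249/25 = 15112501/25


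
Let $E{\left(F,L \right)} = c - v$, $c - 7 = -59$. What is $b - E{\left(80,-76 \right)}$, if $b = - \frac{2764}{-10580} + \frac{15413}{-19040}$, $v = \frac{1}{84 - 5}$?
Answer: $\frac{40950255669}{795700640} \approx 51.464$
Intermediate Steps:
$c = -52$ ($c = 7 - 59 = -52$)
$v = \frac{1}{79} \approx 0.012658$
$b = - \frac{5522149}{10072160}$ ($b = \left(-2764\right) \left(- \frac{1}{10580}\right) + 15413 \left(- \frac{1}{19040}\right) = \frac{691}{2645} - \frac{15413}{19040} = - \frac{5522149}{10072160} \approx -0.54826$)
$E{\left(F,L \right)} = - \frac{4109}{79}$ ($E{\left(F,L \right)} = -52 - \frac{1}{79} = - \frac{4109}{79}$)
$b - E{\left(80,-76 \right)} = - \frac{5522149}{10072160} - - \frac{4109}{79} = - \frac{5522149}{10072160} + \frac{4109}{79} = \frac{40950255669}{795700640}$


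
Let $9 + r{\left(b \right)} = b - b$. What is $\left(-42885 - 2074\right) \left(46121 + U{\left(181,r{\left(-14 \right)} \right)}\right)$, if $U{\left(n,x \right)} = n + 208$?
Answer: $-2091043090$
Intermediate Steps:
$r{\left(b \right)} = -9$ ($r{\left(b \right)} = -9 + \left(b - b\right) = -9 + 0 = -9$)
$U{\left(n,x \right)} = 208 + n$
$\left(-42885 - 2074\right) \left(46121 + U{\left(181,r{\left(-14 \right)} \right)}\right) = \left(-42885 - 2074\right) \left(46121 + \left(208 + 181\right)\right) = - 44959 \left(46121 + 389\right) = \left(-44959\right) 46510 = -2091043090$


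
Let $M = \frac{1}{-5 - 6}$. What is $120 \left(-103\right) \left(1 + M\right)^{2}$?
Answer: $- \frac{1236000}{121} \approx -10215.0$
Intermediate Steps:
$M = - \frac{1}{11}$ ($M = \frac{1}{-5 - 6} = \frac{1}{-11} = - \frac{1}{11} \approx -0.090909$)
$120 \left(-103\right) \left(1 + M\right)^{2} = 120 \left(-103\right) \left(1 - \frac{1}{11}\right)^{2} = - 12360 \left(\frac{10}{11}\right)^{2} = \left(-12360\right) \frac{100}{121} = - \frac{1236000}{121}$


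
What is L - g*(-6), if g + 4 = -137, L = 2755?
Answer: 1909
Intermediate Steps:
g = -141 (g = -4 - 137 = -141)
L - g*(-6) = 2755 - (-141)*(-6) = 2755 - 1*846 = 2755 - 846 = 1909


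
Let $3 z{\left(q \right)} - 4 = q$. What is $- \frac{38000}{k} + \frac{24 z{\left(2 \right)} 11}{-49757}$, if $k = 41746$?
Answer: $- \frac{956403944}{1038577861} \approx -0.92088$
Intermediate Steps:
$z{\left(q \right)} = \frac{4}{3} + \frac{q}{3}$
$- \frac{38000}{k} + \frac{24 z{\left(2 \right)} 11}{-49757} = - \frac{38000}{41746} + \frac{24 \left(\frac{4}{3} + \frac{1}{3} \cdot 2\right) 11}{-49757} = \left(-38000\right) \frac{1}{41746} + 24 \left(\frac{4}{3} + \frac{2}{3}\right) 11 \left(- \frac{1}{49757}\right) = - \frac{19000}{20873} + 24 \cdot 2 \cdot 11 \left(- \frac{1}{49757}\right) = - \frac{19000}{20873} + 48 \cdot 11 \left(- \frac{1}{49757}\right) = - \frac{19000}{20873} + 528 \left(- \frac{1}{49757}\right) = - \frac{19000}{20873} - \frac{528}{49757} = - \frac{956403944}{1038577861}$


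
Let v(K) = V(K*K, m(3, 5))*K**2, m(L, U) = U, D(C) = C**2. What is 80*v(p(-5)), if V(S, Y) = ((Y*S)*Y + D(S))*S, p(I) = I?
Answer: 62500000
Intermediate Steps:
V(S, Y) = S*(S**2 + S*Y**2) (V(S, Y) = ((Y*S)*Y + S**2)*S = ((S*Y)*Y + S**2)*S = (S*Y**2 + S**2)*S = (S**2 + S*Y**2)*S = S*(S**2 + S*Y**2))
v(K) = K**6*(25 + K**2) (v(K) = ((K*K)**2*(K*K + 5**2))*K**2 = ((K**2)**2*(K**2 + 25))*K**2 = (K**4*(25 + K**2))*K**2 = K**6*(25 + K**2))
80*v(p(-5)) = 80*((-5)**6*(25 + (-5)**2)) = 80*(15625*(25 + 25)) = 80*(15625*50) = 80*781250 = 62500000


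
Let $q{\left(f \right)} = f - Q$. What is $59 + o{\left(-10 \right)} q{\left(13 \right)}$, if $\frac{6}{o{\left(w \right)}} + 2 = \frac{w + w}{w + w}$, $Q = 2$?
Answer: $-7$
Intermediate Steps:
$o{\left(w \right)} = -6$ ($o{\left(w \right)} = \frac{6}{-2 + \frac{w + w}{w + w}} = \frac{6}{-2 + \frac{2 w}{2 w}} = \frac{6}{-2 + 2 w \frac{1}{2 w}} = \frac{6}{-2 + 1} = \frac{6}{-1} = 6 \left(-1\right) = -6$)
$q{\left(f \right)} = -2 + f$ ($q{\left(f \right)} = f - 2 = -2 + f$)
$59 + o{\left(-10 \right)} q{\left(13 \right)} = 59 - 6 \left(-2 + 13\right) = 59 - 66 = -7$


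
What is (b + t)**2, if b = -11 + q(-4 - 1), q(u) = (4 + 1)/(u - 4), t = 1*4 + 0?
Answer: 4624/81 ≈ 57.086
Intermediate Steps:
t = 4 (t = 4 + 0 = 4)
q(u) = 5/(-4 + u)
b = -104/9 (b = -11 + 5/(-4 + (-4 - 1)) = -11 + 5/(-4 - 5) = -11 + 5/(-9) = -11 + 5*(-1/9) = -11 - 5/9 = -104/9 ≈ -11.556)
(b + t)**2 = (-104/9 + 4)**2 = (-68/9)**2 = 4624/81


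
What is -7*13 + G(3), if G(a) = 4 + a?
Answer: -84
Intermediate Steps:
-7*13 + G(3) = -7*13 + (4 + 3) = -91 + 7 = -84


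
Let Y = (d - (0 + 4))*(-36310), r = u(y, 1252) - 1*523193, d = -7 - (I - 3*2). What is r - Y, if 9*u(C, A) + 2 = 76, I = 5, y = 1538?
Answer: -7976563/9 ≈ -8.8629e+5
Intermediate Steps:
u(C, A) = 74/9 (u(C, A) = -2/9 + (⅑)*76 = -2/9 + 76/9 = 74/9)
d = -6 (d = -7 - (5 - 3*2) = -7 - (5 - 6) = -7 - 1*(-1) = -7 + 1 = -6)
r = -4708663/9 (r = 74/9 - 1*523193 = 74/9 - 523193 = -4708663/9 ≈ -5.2319e+5)
Y = 363100 (Y = (-6 - (0 + 4))*(-36310) = (-6 - 1*4)*(-36310) = (-6 - 4)*(-36310) = -10*(-36310) = 363100)
r - Y = -4708663/9 - 1*363100 = -4708663/9 - 363100 = -7976563/9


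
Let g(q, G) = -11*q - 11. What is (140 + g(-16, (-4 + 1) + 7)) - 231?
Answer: 74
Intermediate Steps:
g(q, G) = -11 - 11*q
(140 + g(-16, (-4 + 1) + 7)) - 231 = (140 + (-11 - 11*(-16))) - 231 = (140 + (-11 + 176)) - 231 = (140 + 165) - 231 = 305 - 231 = 74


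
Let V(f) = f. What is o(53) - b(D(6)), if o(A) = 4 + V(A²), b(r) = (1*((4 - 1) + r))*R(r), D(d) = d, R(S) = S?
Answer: 2759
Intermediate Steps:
b(r) = r*(3 + r) (b(r) = (1*((4 - 1) + r))*r = (1*(3 + r))*r = (3 + r)*r = r*(3 + r))
o(A) = 4 + A²
o(53) - b(D(6)) = (4 + 53²) - 6*(3 + 6) = (4 + 2809) - 6*9 = 2813 - 1*54 = 2813 - 54 = 2759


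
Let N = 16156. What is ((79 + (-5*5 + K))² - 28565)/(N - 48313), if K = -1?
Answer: 25756/32157 ≈ 0.80095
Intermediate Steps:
((79 + (-5*5 + K))² - 28565)/(N - 48313) = ((79 + (-5*5 - 1))² - 28565)/(16156 - 48313) = ((79 + (-25 - 1))² - 28565)/(-32157) = ((79 - 26)² - 28565)*(-1/32157) = (53² - 28565)*(-1/32157) = (2809 - 28565)*(-1/32157) = -25756*(-1/32157) = 25756/32157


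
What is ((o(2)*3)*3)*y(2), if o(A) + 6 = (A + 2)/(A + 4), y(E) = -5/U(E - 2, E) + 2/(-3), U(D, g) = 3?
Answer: 112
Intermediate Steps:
y(E) = -7/3 (y(E) = -5/3 + 2/(-3) = -5*1/3 + 2*(-1/3) = -5/3 - 2/3 = -7/3)
o(A) = -6 + (2 + A)/(4 + A) (o(A) = -6 + (A + 2)/(A + 4) = -6 + (2 + A)/(4 + A))
((o(2)*3)*3)*y(2) = ((((-22 - 5*2)/(4 + 2))*3)*3)*(-7/3) = ((((-22 - 10)/6)*3)*3)*(-7/3) = ((((1/6)*(-32))*3)*3)*(-7/3) = (-16/3*3*3)*(-7/3) = -16*3*(-7/3) = -48*(-7/3) = 112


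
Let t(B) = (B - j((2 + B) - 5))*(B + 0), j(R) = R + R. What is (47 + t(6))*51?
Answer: 2397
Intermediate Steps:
j(R) = 2*R
t(B) = B*(6 - B) (t(B) = (B - 2*((2 + B) - 5))*(B + 0) = (B - 2*(-3 + B))*B = (B - (-6 + 2*B))*B = (B + (6 - 2*B))*B = (6 - B)*B = B*(6 - B))
(47 + t(6))*51 = (47 + 6*(6 - 1*6))*51 = (47 + 6*(6 - 6))*51 = (47 + 6*0)*51 = (47 + 0)*51 = 47*51 = 2397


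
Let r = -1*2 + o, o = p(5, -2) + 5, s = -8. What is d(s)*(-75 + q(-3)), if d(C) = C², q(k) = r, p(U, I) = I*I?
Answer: -4352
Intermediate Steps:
p(U, I) = I²
o = 9 (o = (-2)² + 5 = 4 + 5 = 9)
r = 7 (r = -1*2 + 9 = -2 + 9 = 7)
q(k) = 7
d(s)*(-75 + q(-3)) = (-8)²*(-75 + 7) = 64*(-68) = -4352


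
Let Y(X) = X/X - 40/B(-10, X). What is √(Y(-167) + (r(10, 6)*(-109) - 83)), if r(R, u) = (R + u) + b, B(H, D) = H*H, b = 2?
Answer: I*√51110/5 ≈ 45.215*I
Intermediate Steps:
B(H, D) = H²
Y(X) = ⅗ (Y(X) = X/X - 40/((-10)²) = 1 - 40/100 = 1 - 40*1/100 = 1 - ⅖ = ⅗)
r(R, u) = 2 + R + u (r(R, u) = (R + u) + 2 = 2 + R + u)
√(Y(-167) + (r(10, 6)*(-109) - 83)) = √(⅗ + ((2 + 10 + 6)*(-109) - 83)) = √(⅗ + (18*(-109) - 83)) = √(⅗ + (-1962 - 83)) = √(⅗ - 2045) = √(-10222/5) = I*√51110/5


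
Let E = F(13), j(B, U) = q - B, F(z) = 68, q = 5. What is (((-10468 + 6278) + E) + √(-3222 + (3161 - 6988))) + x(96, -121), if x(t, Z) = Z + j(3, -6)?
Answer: -4241 + I*√7049 ≈ -4241.0 + 83.958*I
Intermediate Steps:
j(B, U) = 5 - B
E = 68
x(t, Z) = 2 + Z (x(t, Z) = Z + (5 - 1*3) = Z + (5 - 3) = Z + 2 = 2 + Z)
(((-10468 + 6278) + E) + √(-3222 + (3161 - 6988))) + x(96, -121) = (((-10468 + 6278) + 68) + √(-3222 + (3161 - 6988))) + (2 - 121) = ((-4190 + 68) + √(-3222 - 3827)) - 119 = (-4122 + √(-7049)) - 119 = (-4122 + I*√7049) - 119 = -4241 + I*√7049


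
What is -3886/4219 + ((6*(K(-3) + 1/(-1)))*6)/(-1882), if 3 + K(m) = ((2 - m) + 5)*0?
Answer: -3352958/3970079 ≈ -0.84456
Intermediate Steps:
K(m) = -3 (K(m) = -3 + ((2 - m) + 5)*0 = -3 + (7 - m)*0 = -3 + 0 = -3)
-3886/4219 + ((6*(K(-3) + 1/(-1)))*6)/(-1882) = -3886/4219 + ((6*(-3 + 1/(-1)))*6)/(-1882) = -3886*1/4219 + ((6*(-3 - 1))*6)*(-1/1882) = -3886/4219 + ((6*(-4))*6)*(-1/1882) = -3886/4219 - 24*6*(-1/1882) = -3886/4219 - 144*(-1/1882) = -3886/4219 + 72/941 = -3352958/3970079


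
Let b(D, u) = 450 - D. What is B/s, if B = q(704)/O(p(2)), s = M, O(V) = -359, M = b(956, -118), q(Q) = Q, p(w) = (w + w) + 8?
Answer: 32/8257 ≈ 0.0038755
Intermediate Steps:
p(w) = 8 + 2*w (p(w) = 2*w + 8 = 8 + 2*w)
M = -506 (M = 450 - 1*956 = 450 - 956 = -506)
s = -506
B = -704/359 (B = 704/(-359) = 704*(-1/359) = -704/359 ≈ -1.9610)
B/s = -704/359/(-506) = -704/359*(-1/506) = 32/8257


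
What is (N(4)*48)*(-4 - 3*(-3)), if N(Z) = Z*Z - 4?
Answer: 2880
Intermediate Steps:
N(Z) = -4 + Z² (N(Z) = Z² - 4 = -4 + Z²)
(N(4)*48)*(-4 - 3*(-3)) = ((-4 + 4²)*48)*(-4 - 3*(-3)) = ((-4 + 16)*48)*(-4 + 9) = (12*48)*5 = 576*5 = 2880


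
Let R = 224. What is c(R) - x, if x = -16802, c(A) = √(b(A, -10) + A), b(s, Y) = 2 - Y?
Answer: 16802 + 2*√59 ≈ 16817.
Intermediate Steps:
c(A) = √(12 + A) (c(A) = √((2 - 1*(-10)) + A) = √((2 + 10) + A) = √(12 + A))
c(R) - x = √(12 + 224) - 1*(-16802) = √236 + 16802 = 2*√59 + 16802 = 16802 + 2*√59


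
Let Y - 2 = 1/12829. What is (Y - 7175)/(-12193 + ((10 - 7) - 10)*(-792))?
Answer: 92022416/85300021 ≈ 1.0788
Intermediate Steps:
Y = 25659/12829 (Y = 2 + 1/12829 = 25659/12829 ≈ 2.0001)
(Y - 7175)/(-12193 + ((10 - 7) - 10)*(-792)) = (25659/12829 - 7175)/(-12193 + ((10 - 7) - 10)*(-792)) = -92022416/(12829*(-12193 + (3 - 10)*(-792))) = -92022416/(12829*(-12193 - 7*(-792))) = -92022416/(12829*(-12193 + 5544)) = -92022416/12829/(-6649) = -92022416/12829*(-1/6649) = 92022416/85300021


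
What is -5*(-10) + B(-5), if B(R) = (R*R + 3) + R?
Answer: 73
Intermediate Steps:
B(R) = 3 + R + R**2 (B(R) = (R**2 + 3) + R = (3 + R**2) + R = 3 + R + R**2)
-5*(-10) + B(-5) = -5*(-10) + (3 - 5 + (-5)**2) = 50 + (3 - 5 + 25) = 50 + 23 = 73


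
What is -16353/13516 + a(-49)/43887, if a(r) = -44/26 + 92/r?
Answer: -152398504697/125951184268 ≈ -1.2100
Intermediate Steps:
a(r) = -22/13 + 92/r (a(r) = -44*1/26 + 92/r = -22/13 + 92/r)
-16353/13516 + a(-49)/43887 = -16353/13516 + (-22/13 + 92/(-49))/43887 = -16353*1/13516 + (-22/13 + 92*(-1/49))*(1/43887) = -16353/13516 + (-22/13 - 92/49)*(1/43887) = -16353/13516 - 2274/637*1/43887 = -16353/13516 - 758/9318673 = -152398504697/125951184268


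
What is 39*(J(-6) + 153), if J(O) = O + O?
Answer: 5499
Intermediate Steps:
J(O) = 2*O
39*(J(-6) + 153) = 39*(2*(-6) + 153) = 39*(-12 + 153) = 39*141 = 5499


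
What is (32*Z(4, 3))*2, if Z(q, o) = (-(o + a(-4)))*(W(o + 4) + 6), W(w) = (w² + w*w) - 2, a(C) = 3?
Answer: -39168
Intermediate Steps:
W(w) = -2 + 2*w² (W(w) = (w² + w²) - 2 = 2*w² - 2 = -2 + 2*w²)
Z(q, o) = (-3 - o)*(4 + 2*(4 + o)²) (Z(q, o) = (-(o + 3))*((-2 + 2*(o + 4)²) + 6) = (-(3 + o))*((-2 + 2*(4 + o)²) + 6) = (-3 - o)*(4 + 2*(4 + o)²))
(32*Z(4, 3))*2 = (32*(-108 - 84*3 - 22*3² - 2*3³))*2 = (32*(-108 - 252 - 22*9 - 2*27))*2 = (32*(-108 - 252 - 198 - 54))*2 = (32*(-612))*2 = -19584*2 = -39168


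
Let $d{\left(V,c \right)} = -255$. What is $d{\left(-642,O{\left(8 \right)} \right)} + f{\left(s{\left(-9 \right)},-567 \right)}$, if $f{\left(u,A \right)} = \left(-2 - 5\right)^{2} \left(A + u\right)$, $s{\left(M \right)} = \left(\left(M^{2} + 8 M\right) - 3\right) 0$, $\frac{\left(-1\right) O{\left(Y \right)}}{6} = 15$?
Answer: $-28038$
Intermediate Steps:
$O{\left(Y \right)} = -90$ ($O{\left(Y \right)} = \left(-6\right) 15 = -90$)
$s{\left(M \right)} = 0$ ($s{\left(M \right)} = \left(-3 + M^{2} + 8 M\right) 0 = 0$)
$f{\left(u,A \right)} = 49 A + 49 u$ ($f{\left(u,A \right)} = \left(-7\right)^{2} \left(A + u\right) = 49 \left(A + u\right) = 49 A + 49 u$)
$d{\left(-642,O{\left(8 \right)} \right)} + f{\left(s{\left(-9 \right)},-567 \right)} = -255 + \left(49 \left(-567\right) + 49 \cdot 0\right) = -255 + \left(-27783 + 0\right) = -255 - 27783 = -28038$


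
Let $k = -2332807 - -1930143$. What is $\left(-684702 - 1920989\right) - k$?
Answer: $-2203027$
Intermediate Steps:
$k = -402664$ ($k = -2332807 + 1930143 = -402664$)
$\left(-684702 - 1920989\right) - k = \left(-684702 - 1920989\right) - -402664 = \left(-684702 - 1920989\right) + 402664 = -2605691 + 402664 = -2203027$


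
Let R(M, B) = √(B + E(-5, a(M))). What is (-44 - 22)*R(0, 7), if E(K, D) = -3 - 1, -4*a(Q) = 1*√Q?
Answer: -66*√3 ≈ -114.32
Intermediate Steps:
a(Q) = -√Q/4
E(K, D) = -4
R(M, B) = √(-4 + B) (R(M, B) = √(B - 4) = √(-4 + B))
(-44 - 22)*R(0, 7) = (-44 - 22)*√(-4 + 7) = -66*√3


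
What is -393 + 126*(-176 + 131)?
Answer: -6063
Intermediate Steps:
-393 + 126*(-176 + 131) = -393 + 126*(-45) = -393 - 5670 = -6063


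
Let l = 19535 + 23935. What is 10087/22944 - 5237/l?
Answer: 53054027/166229280 ≈ 0.31916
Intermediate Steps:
l = 43470
10087/22944 - 5237/l = 10087/22944 - 5237/43470 = 53054027/166229280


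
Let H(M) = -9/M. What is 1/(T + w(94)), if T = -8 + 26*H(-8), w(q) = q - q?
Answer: 4/85 ≈ 0.047059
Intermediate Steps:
w(q) = 0
T = 85/4 (T = -8 + 26*(-9/(-8)) = -8 + 26*(-9*(-1/8)) = -8 + 26*(9/8) = -8 + 117/4 = 85/4 ≈ 21.250)
1/(T + w(94)) = 1/(85/4 + 0) = 1/(85/4) = 4/85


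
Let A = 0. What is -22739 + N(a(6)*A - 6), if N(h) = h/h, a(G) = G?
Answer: -22738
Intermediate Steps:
N(h) = 1
-22739 + N(a(6)*A - 6) = -22739 + 1 = -22738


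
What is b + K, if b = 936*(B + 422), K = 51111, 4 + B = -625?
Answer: -142641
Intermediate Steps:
B = -629 (B = -4 - 625 = -629)
b = -193752 (b = 936*(-629 + 422) = 936*(-207) = -193752)
b + K = -193752 + 51111 = -142641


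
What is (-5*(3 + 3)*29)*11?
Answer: -9570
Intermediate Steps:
(-5*(3 + 3)*29)*11 = (-5*6*29)*11 = -30*29*11 = -870*11 = -9570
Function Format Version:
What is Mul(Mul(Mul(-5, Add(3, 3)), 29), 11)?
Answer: -9570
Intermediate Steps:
Mul(Mul(Mul(-5, Add(3, 3)), 29), 11) = Mul(Mul(Mul(-5, 6), 29), 11) = Mul(Mul(-30, 29), 11) = Mul(-870, 11) = -9570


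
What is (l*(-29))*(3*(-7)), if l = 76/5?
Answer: 46284/5 ≈ 9256.8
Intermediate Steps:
l = 76/5 (l = 76*(1/5) = 76/5 ≈ 15.200)
(l*(-29))*(3*(-7)) = ((76/5)*(-29))*(3*(-7)) = -2204/5*(-21) = 46284/5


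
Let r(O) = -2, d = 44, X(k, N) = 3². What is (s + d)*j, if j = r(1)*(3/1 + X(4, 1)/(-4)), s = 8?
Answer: -78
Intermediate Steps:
X(k, N) = 9
j = -3/2 (j = -2*(3/1 + 9/(-4)) = -2*(3*1 + 9*(-¼)) = -2*(3 - 9/4) = -2*¾ = -3/2 ≈ -1.5000)
(s + d)*j = (8 + 44)*(-3/2) = 52*(-3/2) = -78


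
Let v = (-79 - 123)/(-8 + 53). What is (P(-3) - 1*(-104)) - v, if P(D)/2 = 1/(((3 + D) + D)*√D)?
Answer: 4882/45 + 2*I*√3/9 ≈ 108.49 + 0.3849*I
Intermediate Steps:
v = -202/45 ≈ -4.4889
P(D) = 2/(√D*(3 + 2*D)) (P(D) = 2/((((3 + D) + D)*√D)) = 2/(((3 + 2*D)*√D)) = 2/((√D*(3 + 2*D))) = 2*(1/(√D*(3 + 2*D))) = 2/(√D*(3 + 2*D)))
(P(-3) - 1*(-104)) - v = (2/(√(-3)*(3 + 2*(-3))) - 1*(-104)) - 1*(-202/45) = (2*(-I*√3/3)/(3 - 6) + 104) + 202/45 = (2*(-I*√3/3)/(-3) + 104) + 202/45 = (2*(-I*√3/3)*(-⅓) + 104) + 202/45 = (2*I*√3/9 + 104) + 202/45 = (104 + 2*I*√3/9) + 202/45 = 4882/45 + 2*I*√3/9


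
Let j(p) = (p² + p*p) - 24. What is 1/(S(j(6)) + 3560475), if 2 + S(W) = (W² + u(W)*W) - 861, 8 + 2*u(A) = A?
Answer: 1/3562876 ≈ 2.8067e-7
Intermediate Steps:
j(p) = -24 + 2*p² (j(p) = (p² + p²) - 24 = 2*p² - 24 = -24 + 2*p²)
u(A) = -4 + A/2
S(W) = -863 + W² + W*(-4 + W/2) (S(W) = -2 + ((W² + (-4 + W/2)*W) - 861) = -2 + ((W² + W*(-4 + W/2)) - 861) = -2 + (-861 + W² + W*(-4 + W/2)) = -863 + W² + W*(-4 + W/2))
1/(S(j(6)) + 3560475) = 1/((-863 - 4*(-24 + 2*6²) + 3*(-24 + 2*6²)²/2) + 3560475) = 1/((-863 - 4*(-24 + 2*36) + 3*(-24 + 2*36)²/2) + 3560475) = 1/((-863 - 4*(-24 + 72) + 3*(-24 + 72)²/2) + 3560475) = 1/((-863 - 4*48 + (3/2)*48²) + 3560475) = 1/((-863 - 192 + (3/2)*2304) + 3560475) = 1/((-863 - 192 + 3456) + 3560475) = 1/(2401 + 3560475) = 1/3562876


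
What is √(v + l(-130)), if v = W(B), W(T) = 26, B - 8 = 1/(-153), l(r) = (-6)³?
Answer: I*√190 ≈ 13.784*I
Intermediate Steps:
l(r) = -216
B = 1223/153 (B = 8 + 1/(-153) = 8 - 1/153 = 1223/153 ≈ 7.9935)
v = 26
√(v + l(-130)) = √(26 - 216) = √(-190) = I*√190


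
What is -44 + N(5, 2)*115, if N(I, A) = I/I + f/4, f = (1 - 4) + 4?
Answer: 399/4 ≈ 99.750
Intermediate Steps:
f = 1 (f = -3 + 4 = 1)
N(I, A) = 5/4 (N(I, A) = I/I + 1/4 = 1 + 1*(¼) = 1 + ¼ = 5/4)
-44 + N(5, 2)*115 = -44 + (5/4)*115 = -44 + 575/4 = 399/4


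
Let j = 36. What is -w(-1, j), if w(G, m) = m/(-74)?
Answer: 18/37 ≈ 0.48649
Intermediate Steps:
w(G, m) = -m/74 (w(G, m) = m*(-1/74) = -m/74)
-w(-1, j) = -(-1)*36/74 = -1*(-18/37) = 18/37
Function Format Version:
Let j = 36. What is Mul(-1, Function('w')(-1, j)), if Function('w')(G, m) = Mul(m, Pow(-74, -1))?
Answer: Rational(18, 37) ≈ 0.48649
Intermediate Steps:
Function('w')(G, m) = Mul(Rational(-1, 74), m) (Function('w')(G, m) = Mul(m, Rational(-1, 74)) = Mul(Rational(-1, 74), m))
Mul(-1, Function('w')(-1, j)) = Mul(-1, Mul(Rational(-1, 74), 36)) = Mul(-1, Rational(-18, 37)) = Rational(18, 37)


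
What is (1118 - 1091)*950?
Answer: 25650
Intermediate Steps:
(1118 - 1091)*950 = 27*950 = 25650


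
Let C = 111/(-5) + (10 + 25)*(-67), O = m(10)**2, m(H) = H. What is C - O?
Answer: -12336/5 ≈ -2467.2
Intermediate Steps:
O = 100 (O = 10**2 = 100)
C = -11836/5 (C = 111*(-1/5) + 35*(-67) = -111/5 - 2345 = -11836/5 ≈ -2367.2)
C - O = -11836/5 - 1*100 = -11836/5 - 100 = -12336/5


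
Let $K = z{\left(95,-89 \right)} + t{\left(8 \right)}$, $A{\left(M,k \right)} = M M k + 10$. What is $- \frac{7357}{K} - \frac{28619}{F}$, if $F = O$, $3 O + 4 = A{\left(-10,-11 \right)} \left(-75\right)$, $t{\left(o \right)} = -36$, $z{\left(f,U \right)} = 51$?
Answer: $- \frac{602693177}{1226190} \approx -491.52$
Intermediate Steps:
$A{\left(M,k \right)} = 10 + k M^{2}$ ($A{\left(M,k \right)} = M^{2} k + 10 = k M^{2} + 10 = 10 + k M^{2}$)
$O = \frac{81746}{3}$ ($O = - \frac{4}{3} + \frac{\left(10 - 11 \left(-10\right)^{2}\right) \left(-75\right)}{3} = - \frac{4}{3} + \frac{\left(10 - 1100\right) \left(-75\right)}{3} = - \frac{4}{3} + \frac{\left(-1090\right) \left(-75\right)}{3} = - \frac{4}{3} + \frac{1}{3} \cdot 81750 = - \frac{4}{3} + 27250 = \frac{81746}{3} \approx 27249.0$)
$K = 15$ ($K = 51 - 36 = 15$)
$F = \frac{81746}{3} \approx 27249.0$
$- \frac{7357}{K} - \frac{28619}{F} = - \frac{7357}{15} - \frac{28619}{\frac{81746}{3}} = \left(-7357\right) \frac{1}{15} - \frac{85857}{81746} = - \frac{7357}{15} - \frac{85857}{81746} = - \frac{602693177}{1226190}$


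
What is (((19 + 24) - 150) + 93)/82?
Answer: -7/41 ≈ -0.17073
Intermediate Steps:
(((19 + 24) - 150) + 93)/82 = ((43 - 150) + 93)*(1/82) = (-107 + 93)*(1/82) = -14*1/82 = -7/41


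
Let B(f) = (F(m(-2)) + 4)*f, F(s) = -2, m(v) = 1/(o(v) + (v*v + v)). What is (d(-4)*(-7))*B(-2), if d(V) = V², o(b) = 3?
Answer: 448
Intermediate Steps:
m(v) = 1/(3 + v + v²) (m(v) = 1/(3 + (v*v + v)) = 1/(3 + (v² + v)) = 1/(3 + (v + v²)) = 1/(3 + v + v²))
B(f) = 2*f (B(f) = (-2 + 4)*f = 2*f)
(d(-4)*(-7))*B(-2) = ((-4)²*(-7))*(2*(-2)) = (16*(-7))*(-4) = -112*(-4) = 448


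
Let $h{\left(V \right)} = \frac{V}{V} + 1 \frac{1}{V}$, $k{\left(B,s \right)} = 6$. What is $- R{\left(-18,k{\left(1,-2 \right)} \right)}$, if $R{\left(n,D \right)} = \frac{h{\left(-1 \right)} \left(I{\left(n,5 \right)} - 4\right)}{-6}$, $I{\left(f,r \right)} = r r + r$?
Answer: $0$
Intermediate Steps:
$I{\left(f,r \right)} = r + r^{2}$ ($I{\left(f,r \right)} = r^{2} + r = r + r^{2}$)
$h{\left(V \right)} = 1 + \frac{1}{V}$
$R{\left(n,D \right)} = 0$ ($R{\left(n,D \right)} = \frac{\frac{1 - 1}{-1} \left(5 \left(1 + 5\right) - 4\right)}{-6} = \left(-1\right) 0 \left(5 \cdot 6 - 4\right) \left(- \frac{1}{6}\right) = 0 \left(30 - 4\right) \left(- \frac{1}{6}\right) = 0 \cdot 26 \left(- \frac{1}{6}\right) = 0 \left(- \frac{1}{6}\right) = 0$)
$- R{\left(-18,k{\left(1,-2 \right)} \right)} = \left(-1\right) 0 = 0$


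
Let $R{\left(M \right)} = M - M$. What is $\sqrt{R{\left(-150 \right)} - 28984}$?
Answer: $2 i \sqrt{7246} \approx 170.25 i$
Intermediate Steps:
$R{\left(M \right)} = 0$
$\sqrt{R{\left(-150 \right)} - 28984} = \sqrt{0 - 28984} = \sqrt{-28984} = 2 i \sqrt{7246}$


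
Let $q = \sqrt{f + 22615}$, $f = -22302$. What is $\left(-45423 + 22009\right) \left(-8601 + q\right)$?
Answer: $201383814 - 23414 \sqrt{313} \approx 2.0097 \cdot 10^{8}$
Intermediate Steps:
$q = \sqrt{313}$ ($q = \sqrt{-22302 + 22615} = \sqrt{313} \approx 17.692$)
$\left(-45423 + 22009\right) \left(-8601 + q\right) = \left(-45423 + 22009\right) \left(-8601 + \sqrt{313}\right) = - 23414 \left(-8601 + \sqrt{313}\right) = 201383814 - 23414 \sqrt{313}$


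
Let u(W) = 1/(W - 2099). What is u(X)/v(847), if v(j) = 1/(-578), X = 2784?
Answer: -578/685 ≈ -0.84380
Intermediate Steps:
v(j) = -1/578
u(W) = 1/(-2099 + W)
u(X)/v(847) = 1/((-2099 + 2784)*(-1/578)) = -578/685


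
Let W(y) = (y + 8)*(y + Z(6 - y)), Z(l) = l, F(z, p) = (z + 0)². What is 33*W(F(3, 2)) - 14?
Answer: 3352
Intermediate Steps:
F(z, p) = z²
W(y) = 48 + 6*y (W(y) = (y + 8)*(y + (6 - y)) = (8 + y)*6 = 48 + 6*y)
33*W(F(3, 2)) - 14 = 33*(48 + 6*3²) - 14 = 33*(48 + 6*9) - 14 = 33*(48 + 54) - 14 = 33*102 - 14 = 3366 - 14 = 3352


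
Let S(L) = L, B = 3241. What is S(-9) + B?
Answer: 3232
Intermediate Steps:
S(-9) + B = -9 + 3241 = 3232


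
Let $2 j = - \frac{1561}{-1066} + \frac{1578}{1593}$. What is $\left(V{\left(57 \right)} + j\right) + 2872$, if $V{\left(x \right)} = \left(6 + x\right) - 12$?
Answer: $\frac{3310494523}{1132092} \approx 2924.2$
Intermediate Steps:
$V{\left(x \right)} = -6 + x$
$j = \frac{1389607}{1132092}$ ($j = \frac{- \frac{1561}{-1066} + \frac{1578}{1593}}{2} = \frac{\left(-1561\right) \left(- \frac{1}{1066}\right) + 1578 \cdot \frac{1}{1593}}{2} = \frac{\frac{1561}{1066} + \frac{526}{531}}{2} = \frac{1}{2} \cdot \frac{1389607}{566046} = \frac{1389607}{1132092} \approx 1.2275$)
$\left(V{\left(57 \right)} + j\right) + 2872 = \left(\left(-6 + 57\right) + \frac{1389607}{1132092}\right) + 2872 = \left(51 + \frac{1389607}{1132092}\right) + 2872 = \frac{59126299}{1132092} + 2872 = \frac{3310494523}{1132092}$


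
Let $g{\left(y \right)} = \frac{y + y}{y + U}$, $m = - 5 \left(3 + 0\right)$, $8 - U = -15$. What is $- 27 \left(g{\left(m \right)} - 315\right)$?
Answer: $\frac{34425}{4} \approx 8606.3$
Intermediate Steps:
$U = 23$ ($U = 8 - -15 = 8 + 15 = 23$)
$m = -15$ ($m = \left(-5\right) 3 = -15$)
$g{\left(y \right)} = \frac{2 y}{23 + y}$ ($g{\left(y \right)} = \frac{y + y}{y + 23} = \frac{2 y}{23 + y}$)
$- 27 \left(g{\left(m \right)} - 315\right) = - 27 \left(2 \left(-15\right) \frac{1}{23 - 15} - 315\right) = - 27 \left(2 \left(-15\right) \frac{1}{8} - 315\right) = - 27 \left(- \frac{15}{4} - 315\right) = \left(-27\right) \left(- \frac{1275}{4}\right) = \frac{34425}{4}$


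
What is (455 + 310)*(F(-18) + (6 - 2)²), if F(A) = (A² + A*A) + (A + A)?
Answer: 480420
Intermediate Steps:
F(A) = 2*A + 2*A² (F(A) = (A² + A²) + 2*A = 2*A² + 2*A = 2*A + 2*A²)
(455 + 310)*(F(-18) + (6 - 2)²) = (455 + 310)*(2*(-18)*(1 - 18) + (6 - 2)²) = 765*(2*(-18)*(-17) + 4²) = 765*(612 + 16) = 765*628 = 480420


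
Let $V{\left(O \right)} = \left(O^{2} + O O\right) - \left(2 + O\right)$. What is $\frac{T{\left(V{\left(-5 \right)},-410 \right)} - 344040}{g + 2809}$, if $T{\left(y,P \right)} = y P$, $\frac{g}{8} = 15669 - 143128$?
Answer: $\frac{365770}{1016863} \approx 0.3597$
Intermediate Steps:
$V{\left(O \right)} = -2 - O + 2 O^{2}$ ($V{\left(O \right)} = \left(O^{2} + O^{2}\right) - \left(2 + O\right) = 2 O^{2} - \left(2 + O\right) = -2 - O + 2 O^{2}$)
$g = -1019672$ ($g = 8 \left(15669 - 143128\right) = 8 \left(-127459\right) = -1019672$)
$T{\left(y,P \right)} = P y$
$\frac{T{\left(V{\left(-5 \right)},-410 \right)} - 344040}{g + 2809} = \frac{- 410 \left(-2 - -5 + 2 \left(-5\right)^{2}\right) - 344040}{-1019672 + 2809} = \frac{- 410 \left(-2 + 5 + 2 \cdot 25\right) - 344040}{-1016863} = \left(- 410 \left(-2 + 5 + 50\right) - 344040\right) \left(- \frac{1}{1016863}\right) = \left(\left(-410\right) 53 - 344040\right) \left(- \frac{1}{1016863}\right) = \left(-21730 - 344040\right) \left(- \frac{1}{1016863}\right) = \left(-365770\right) \left(- \frac{1}{1016863}\right) = \frac{365770}{1016863}$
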